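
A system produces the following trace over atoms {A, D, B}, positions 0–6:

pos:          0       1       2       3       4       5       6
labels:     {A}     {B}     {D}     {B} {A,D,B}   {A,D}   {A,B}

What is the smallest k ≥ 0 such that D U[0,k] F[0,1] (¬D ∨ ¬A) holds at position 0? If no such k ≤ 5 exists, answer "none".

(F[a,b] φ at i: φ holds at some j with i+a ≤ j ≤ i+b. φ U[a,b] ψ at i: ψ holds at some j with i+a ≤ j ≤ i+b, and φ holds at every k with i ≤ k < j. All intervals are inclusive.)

Need earliest j ≥ 0 with F[0,1] (¬D ∨ ¬A), and D at every k in [0,j-1].
  j=0: rhs holds (empty prefix). k = 0.

0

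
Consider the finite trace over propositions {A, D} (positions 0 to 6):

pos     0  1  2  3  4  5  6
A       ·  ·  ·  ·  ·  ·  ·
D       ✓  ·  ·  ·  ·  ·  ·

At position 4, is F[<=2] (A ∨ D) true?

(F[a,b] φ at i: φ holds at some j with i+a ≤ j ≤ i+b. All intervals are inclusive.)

No

Check (A ∨ D) at each j in [4,6]:
  j=4: false
  j=5: false
  j=6: false
No position in the window satisfies it → formula fails.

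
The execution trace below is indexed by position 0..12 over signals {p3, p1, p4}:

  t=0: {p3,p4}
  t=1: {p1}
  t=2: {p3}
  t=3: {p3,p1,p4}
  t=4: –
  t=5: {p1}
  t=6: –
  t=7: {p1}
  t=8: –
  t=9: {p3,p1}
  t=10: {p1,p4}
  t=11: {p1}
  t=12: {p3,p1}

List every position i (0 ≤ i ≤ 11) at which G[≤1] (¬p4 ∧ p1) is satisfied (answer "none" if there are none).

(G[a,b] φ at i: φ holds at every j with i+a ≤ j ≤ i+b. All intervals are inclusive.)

11

Evaluate at each i in [0,11]:
  i=0: ✗ (fails at j=0)
  i=1: ✗ (fails at j=2)
  i=2: ✗ (fails at j=2)
  i=3: ✗ (fails at j=3)
  i=4: ✗ (fails at j=4)
  i=5: ✗ (fails at j=6)
  i=6: ✗ (fails at j=6)
  i=7: ✗ (fails at j=8)
  i=8: ✗ (fails at j=8)
  i=9: ✗ (fails at j=10)
  i=10: ✗ (fails at j=10)
  i=11: ✓ (all of [11,12])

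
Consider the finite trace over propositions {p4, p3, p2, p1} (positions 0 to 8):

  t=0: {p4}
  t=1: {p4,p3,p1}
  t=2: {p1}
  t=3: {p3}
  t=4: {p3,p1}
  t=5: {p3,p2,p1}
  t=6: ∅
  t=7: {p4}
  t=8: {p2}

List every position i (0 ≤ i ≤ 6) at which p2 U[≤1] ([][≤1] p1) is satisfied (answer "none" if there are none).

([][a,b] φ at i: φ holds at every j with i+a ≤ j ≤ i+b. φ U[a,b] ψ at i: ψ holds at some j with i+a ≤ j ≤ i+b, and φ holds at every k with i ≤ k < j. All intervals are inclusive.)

1, 4

Evaluate at each i in [0,6]:
  i=0: ✗ (lhs fails at k=0 before rhs at j=1)
  i=1: ✓ (rhs at j=1)
  i=2: ✗ (no rhs in [2,3])
  i=3: ✗ (lhs fails at k=3 before rhs at j=4)
  i=4: ✓ (rhs at j=4)
  i=5: ✗ (no rhs in [5,6])
  i=6: ✗ (no rhs in [6,7])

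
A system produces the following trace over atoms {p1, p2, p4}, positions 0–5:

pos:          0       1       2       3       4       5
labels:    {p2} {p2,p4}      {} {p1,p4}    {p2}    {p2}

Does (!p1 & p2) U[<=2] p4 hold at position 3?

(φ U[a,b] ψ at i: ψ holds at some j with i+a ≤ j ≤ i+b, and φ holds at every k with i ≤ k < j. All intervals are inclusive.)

True

Need some j in [3,5] with p4, and (!p1 & p2) at every k in [3,j-1].
  j=3: p4 holds; no prefix to check → satisfied.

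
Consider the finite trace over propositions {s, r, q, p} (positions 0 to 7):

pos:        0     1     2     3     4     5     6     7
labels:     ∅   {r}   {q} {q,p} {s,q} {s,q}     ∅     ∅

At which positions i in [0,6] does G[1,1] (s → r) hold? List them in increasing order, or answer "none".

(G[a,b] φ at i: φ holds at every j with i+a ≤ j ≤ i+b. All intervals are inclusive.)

0, 1, 2, 5, 6

Evaluate at each i in [0,6]:
  i=0: ✓ (all of [1,1])
  i=1: ✓ (all of [2,2])
  i=2: ✓ (all of [3,3])
  i=3: ✗ (fails at j=4)
  i=4: ✗ (fails at j=5)
  i=5: ✓ (all of [6,6])
  i=6: ✓ (all of [7,7])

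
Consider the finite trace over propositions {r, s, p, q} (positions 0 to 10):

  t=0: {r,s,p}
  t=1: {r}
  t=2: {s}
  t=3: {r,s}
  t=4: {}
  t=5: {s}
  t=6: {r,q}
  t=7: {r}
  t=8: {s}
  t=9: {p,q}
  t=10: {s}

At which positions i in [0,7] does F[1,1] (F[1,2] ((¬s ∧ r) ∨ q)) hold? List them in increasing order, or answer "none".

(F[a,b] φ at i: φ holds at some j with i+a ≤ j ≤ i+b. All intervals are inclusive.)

Evaluate at each i in [0,7]:
  i=0: ✗ (none in [1,1])
  i=1: ✗ (none in [2,2])
  i=2: ✗ (none in [3,3])
  i=3: ✓ (witness j=4)
  i=4: ✓ (witness j=5)
  i=5: ✓ (witness j=6)
  i=6: ✓ (witness j=7)
  i=7: ✓ (witness j=8)

3, 4, 5, 6, 7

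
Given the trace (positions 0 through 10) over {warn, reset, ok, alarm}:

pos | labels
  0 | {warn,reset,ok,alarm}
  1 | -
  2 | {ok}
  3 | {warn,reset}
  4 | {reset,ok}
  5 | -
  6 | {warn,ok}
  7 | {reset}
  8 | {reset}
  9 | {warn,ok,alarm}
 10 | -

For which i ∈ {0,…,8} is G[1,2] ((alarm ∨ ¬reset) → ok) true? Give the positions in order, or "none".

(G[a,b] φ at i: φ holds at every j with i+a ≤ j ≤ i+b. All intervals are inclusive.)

Evaluate at each i in [0,8]:
  i=0: ✗ (fails at j=1)
  i=1: ✓ (all of [2,3])
  i=2: ✓ (all of [3,4])
  i=3: ✗ (fails at j=5)
  i=4: ✗ (fails at j=5)
  i=5: ✓ (all of [6,7])
  i=6: ✓ (all of [7,8])
  i=7: ✓ (all of [8,9])
  i=8: ✗ (fails at j=10)

1, 2, 5, 6, 7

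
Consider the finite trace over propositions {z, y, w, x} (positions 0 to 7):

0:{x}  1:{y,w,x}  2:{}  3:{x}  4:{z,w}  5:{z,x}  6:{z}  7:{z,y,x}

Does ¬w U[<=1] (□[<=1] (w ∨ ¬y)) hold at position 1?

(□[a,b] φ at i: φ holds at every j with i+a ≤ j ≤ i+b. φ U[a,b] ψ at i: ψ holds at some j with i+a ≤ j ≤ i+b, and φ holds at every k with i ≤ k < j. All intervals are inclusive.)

Yes

Need some j in [1,2] with □[<=1] (w ∨ ¬y), and ¬w at every k in [1,j-1].
  j=1: □[<=1] (w ∨ ¬y) holds; no prefix to check → satisfied.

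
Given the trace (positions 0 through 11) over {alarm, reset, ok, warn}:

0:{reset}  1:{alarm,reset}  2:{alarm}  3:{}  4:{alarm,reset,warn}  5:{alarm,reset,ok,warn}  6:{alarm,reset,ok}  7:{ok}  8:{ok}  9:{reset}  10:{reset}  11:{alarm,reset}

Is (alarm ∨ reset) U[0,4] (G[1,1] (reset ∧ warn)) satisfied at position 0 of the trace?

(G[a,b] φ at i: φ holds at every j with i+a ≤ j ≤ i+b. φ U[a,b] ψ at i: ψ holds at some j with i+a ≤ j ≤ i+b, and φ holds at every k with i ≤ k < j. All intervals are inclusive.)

Yes

Need some j in [0,4] with G[1,1] (reset ∧ warn), and (alarm ∨ reset) at every k in [0,j-1].
  j=0: G[1,1] (reset ∧ warn) — fails at 1.
  j=1: G[1,1] (reset ∧ warn) — fails at 2.
  j=2: G[1,1] (reset ∧ warn) — fails at 3.
  j=3: G[1,1] (reset ∧ warn) holds; (alarm ∨ reset) holds at every k in [0,2] → satisfied.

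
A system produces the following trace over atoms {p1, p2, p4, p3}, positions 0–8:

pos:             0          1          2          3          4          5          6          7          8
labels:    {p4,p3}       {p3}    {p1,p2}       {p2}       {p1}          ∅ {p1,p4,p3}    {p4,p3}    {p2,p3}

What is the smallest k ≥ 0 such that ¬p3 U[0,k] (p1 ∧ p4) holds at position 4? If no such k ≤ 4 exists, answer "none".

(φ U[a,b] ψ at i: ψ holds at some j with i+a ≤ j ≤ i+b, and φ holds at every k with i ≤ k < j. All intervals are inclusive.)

2

Need earliest j ≥ 4 with (p1 ∧ p4), and ¬p3 at every k in [4,j-1].
  j=4: rhs fails.
  j=5: rhs fails.
  j=6: rhs holds; lhs holds on [4,5]. k = 2.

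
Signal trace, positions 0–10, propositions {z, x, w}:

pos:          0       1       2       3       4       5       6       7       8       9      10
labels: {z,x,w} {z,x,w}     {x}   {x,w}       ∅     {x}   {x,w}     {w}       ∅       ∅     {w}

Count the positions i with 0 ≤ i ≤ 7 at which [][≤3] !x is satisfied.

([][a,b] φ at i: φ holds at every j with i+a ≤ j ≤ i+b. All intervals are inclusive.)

1

Evaluate at each i in [0,7]:
  i=0: ✗ (fails at j=0)
  i=1: ✗ (fails at j=1)
  i=2: ✗ (fails at j=2)
  i=3: ✗ (fails at j=3)
  i=4: ✗ (fails at j=5)
  i=5: ✗ (fails at j=5)
  i=6: ✗ (fails at j=6)
  i=7: ✓ (all of [7,10])
Positions where it holds: {7} → 1.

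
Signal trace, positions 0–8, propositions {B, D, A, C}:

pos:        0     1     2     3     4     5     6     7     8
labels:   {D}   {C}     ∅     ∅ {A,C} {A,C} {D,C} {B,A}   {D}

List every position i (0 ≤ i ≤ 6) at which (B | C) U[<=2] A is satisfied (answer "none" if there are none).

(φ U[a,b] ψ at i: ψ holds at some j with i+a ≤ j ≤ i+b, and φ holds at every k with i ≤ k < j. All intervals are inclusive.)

Evaluate at each i in [0,6]:
  i=0: ✗ (no rhs in [0,2])
  i=1: ✗ (no rhs in [1,3])
  i=2: ✗ (lhs fails at k=2 before rhs at j=4)
  i=3: ✗ (lhs fails at k=3 before rhs at j=4)
  i=4: ✓ (rhs at j=4)
  i=5: ✓ (rhs at j=5)
  i=6: ✓ (rhs at j=7; lhs holds on [6,6])

4, 5, 6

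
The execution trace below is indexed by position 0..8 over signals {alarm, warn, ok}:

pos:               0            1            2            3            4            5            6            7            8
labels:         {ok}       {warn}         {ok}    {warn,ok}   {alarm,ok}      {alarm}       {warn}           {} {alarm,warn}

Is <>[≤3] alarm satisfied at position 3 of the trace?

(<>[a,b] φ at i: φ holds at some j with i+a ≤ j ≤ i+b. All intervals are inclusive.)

Holds

Check alarm at each j in [3,6]:
  j=3: false
  j=4: true
  j=5: true
  j=6: false
Found at j=4 → formula holds.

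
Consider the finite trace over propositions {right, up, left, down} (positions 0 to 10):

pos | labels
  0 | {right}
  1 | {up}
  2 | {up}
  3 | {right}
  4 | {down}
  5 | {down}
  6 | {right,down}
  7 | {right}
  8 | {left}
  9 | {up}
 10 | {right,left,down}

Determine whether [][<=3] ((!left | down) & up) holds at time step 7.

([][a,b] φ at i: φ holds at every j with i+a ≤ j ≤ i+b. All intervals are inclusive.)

Check ((!left | down) & up) at every j in [7,10]:
  j=7: false
  j=8: false
  j=9: true
  j=10: false
Fails at j=7 → formula fails.

False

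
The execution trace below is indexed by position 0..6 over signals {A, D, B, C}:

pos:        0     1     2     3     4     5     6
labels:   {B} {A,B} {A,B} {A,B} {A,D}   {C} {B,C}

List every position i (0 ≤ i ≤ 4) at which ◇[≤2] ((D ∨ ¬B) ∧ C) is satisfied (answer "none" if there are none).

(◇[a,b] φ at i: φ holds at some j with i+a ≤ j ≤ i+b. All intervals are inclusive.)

3, 4

Evaluate at each i in [0,4]:
  i=0: ✗ (none in [0,2])
  i=1: ✗ (none in [1,3])
  i=2: ✗ (none in [2,4])
  i=3: ✓ (witness j=5)
  i=4: ✓ (witness j=5)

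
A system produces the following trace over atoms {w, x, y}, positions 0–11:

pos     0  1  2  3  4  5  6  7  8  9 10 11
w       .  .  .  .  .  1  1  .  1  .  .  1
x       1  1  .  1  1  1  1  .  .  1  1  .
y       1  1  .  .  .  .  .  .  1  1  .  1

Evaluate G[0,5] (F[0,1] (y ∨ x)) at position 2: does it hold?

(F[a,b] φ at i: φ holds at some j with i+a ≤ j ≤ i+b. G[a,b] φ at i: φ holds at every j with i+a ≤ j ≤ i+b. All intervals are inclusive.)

Holds

Check F[0,1] (y ∨ x) at every j in [2,7]:
  j=2: holds (witness at 3)
  j=3: holds (witness at 3)
  j=4: holds (witness at 4)
  j=5: holds (witness at 5)
  j=6: holds (witness at 6)
  j=7: holds (witness at 8)
All positions satisfy it → formula holds.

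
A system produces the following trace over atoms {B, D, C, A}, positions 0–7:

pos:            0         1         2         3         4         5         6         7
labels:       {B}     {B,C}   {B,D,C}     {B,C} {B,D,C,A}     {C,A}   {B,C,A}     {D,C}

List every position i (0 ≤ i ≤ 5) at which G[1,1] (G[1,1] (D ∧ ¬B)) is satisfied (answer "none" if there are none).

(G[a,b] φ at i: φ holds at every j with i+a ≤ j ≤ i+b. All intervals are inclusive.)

Evaluate at each i in [0,5]:
  i=0: ✗ (fails at j=1)
  i=1: ✗ (fails at j=2)
  i=2: ✗ (fails at j=3)
  i=3: ✗ (fails at j=4)
  i=4: ✗ (fails at j=5)
  i=5: ✓ (all of [6,6])

5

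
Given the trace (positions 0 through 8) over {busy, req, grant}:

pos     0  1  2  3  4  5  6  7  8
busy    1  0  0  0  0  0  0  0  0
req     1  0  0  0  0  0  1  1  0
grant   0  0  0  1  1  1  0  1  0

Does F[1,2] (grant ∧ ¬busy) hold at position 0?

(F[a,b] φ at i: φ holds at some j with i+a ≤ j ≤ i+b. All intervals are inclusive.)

Check (grant ∧ ¬busy) at each j in [1,2]:
  j=1: false
  j=2: false
No position in the window satisfies it → formula fails.

False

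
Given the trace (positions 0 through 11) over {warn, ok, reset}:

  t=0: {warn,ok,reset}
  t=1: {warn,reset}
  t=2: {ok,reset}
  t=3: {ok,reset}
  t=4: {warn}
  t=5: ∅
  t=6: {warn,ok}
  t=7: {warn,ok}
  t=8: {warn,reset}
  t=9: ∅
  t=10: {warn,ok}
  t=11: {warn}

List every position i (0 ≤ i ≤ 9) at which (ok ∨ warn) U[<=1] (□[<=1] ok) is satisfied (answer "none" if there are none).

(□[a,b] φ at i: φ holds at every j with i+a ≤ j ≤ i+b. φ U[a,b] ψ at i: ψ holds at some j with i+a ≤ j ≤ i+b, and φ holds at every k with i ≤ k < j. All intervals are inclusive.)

Evaluate at each i in [0,9]:
  i=0: ✗ (no rhs in [0,1])
  i=1: ✓ (rhs at j=2; lhs holds on [1,1])
  i=2: ✓ (rhs at j=2)
  i=3: ✗ (no rhs in [3,4])
  i=4: ✗ (no rhs in [4,5])
  i=5: ✗ (lhs fails at k=5 before rhs at j=6)
  i=6: ✓ (rhs at j=6)
  i=7: ✗ (no rhs in [7,8])
  i=8: ✗ (no rhs in [8,9])
  i=9: ✗ (no rhs in [9,10])

1, 2, 6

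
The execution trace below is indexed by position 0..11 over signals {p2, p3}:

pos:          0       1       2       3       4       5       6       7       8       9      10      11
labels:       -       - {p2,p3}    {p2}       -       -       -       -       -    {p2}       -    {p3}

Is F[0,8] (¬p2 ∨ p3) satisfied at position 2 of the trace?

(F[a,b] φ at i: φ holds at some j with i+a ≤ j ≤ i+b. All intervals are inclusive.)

Holds

Check (¬p2 ∨ p3) at each j in [2,10]:
  j=2: true
  j=3: false
  j=4: true
  j=5: true
  j=6: true
  j=7: true
  j=8: true
  j=9: false
  j=10: true
Found at j=2 → formula holds.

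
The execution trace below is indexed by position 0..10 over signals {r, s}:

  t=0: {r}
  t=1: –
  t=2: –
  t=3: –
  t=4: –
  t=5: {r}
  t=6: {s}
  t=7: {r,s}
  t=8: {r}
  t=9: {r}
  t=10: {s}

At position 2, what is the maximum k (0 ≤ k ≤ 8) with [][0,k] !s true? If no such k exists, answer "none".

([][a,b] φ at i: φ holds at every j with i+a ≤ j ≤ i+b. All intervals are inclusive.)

3

!s must hold from j=2 onward; find where it first fails.
  j=2: holds
  j=3: holds
  j=4: holds
  j=5: holds
  j=6: fails
Holds on [2,5], so largest k = 3.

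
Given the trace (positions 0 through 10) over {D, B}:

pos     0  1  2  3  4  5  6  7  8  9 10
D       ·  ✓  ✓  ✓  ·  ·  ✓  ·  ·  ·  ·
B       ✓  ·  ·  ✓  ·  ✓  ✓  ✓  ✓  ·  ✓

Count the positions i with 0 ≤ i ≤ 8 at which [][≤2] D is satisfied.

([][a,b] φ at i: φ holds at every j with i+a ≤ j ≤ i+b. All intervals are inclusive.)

1

Evaluate at each i in [0,8]:
  i=0: ✗ (fails at j=0)
  i=1: ✓ (all of [1,3])
  i=2: ✗ (fails at j=4)
  i=3: ✗ (fails at j=4)
  i=4: ✗ (fails at j=4)
  i=5: ✗ (fails at j=5)
  i=6: ✗ (fails at j=7)
  i=7: ✗ (fails at j=7)
  i=8: ✗ (fails at j=8)
Positions where it holds: {1} → 1.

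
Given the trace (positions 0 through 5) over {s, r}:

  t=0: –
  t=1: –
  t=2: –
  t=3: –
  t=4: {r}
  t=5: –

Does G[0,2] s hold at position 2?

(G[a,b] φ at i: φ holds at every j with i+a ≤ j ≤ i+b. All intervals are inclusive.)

Check s at every j in [2,4]:
  j=2: false
  j=3: false
  j=4: false
Fails at j=2 → formula fails.

False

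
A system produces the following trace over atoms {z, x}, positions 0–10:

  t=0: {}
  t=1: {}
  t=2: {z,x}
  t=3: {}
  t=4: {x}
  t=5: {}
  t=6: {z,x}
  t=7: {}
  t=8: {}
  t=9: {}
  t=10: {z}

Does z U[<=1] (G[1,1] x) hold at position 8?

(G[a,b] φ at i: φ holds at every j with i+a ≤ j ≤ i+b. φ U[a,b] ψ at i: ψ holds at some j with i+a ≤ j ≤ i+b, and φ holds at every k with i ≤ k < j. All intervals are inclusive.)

Need some j in [8,9] with G[1,1] x, and z at every k in [8,j-1].
  j=8: G[1,1] x — fails at 9.
  j=9: G[1,1] x — fails at 10.
No j in the window works → until fails.

No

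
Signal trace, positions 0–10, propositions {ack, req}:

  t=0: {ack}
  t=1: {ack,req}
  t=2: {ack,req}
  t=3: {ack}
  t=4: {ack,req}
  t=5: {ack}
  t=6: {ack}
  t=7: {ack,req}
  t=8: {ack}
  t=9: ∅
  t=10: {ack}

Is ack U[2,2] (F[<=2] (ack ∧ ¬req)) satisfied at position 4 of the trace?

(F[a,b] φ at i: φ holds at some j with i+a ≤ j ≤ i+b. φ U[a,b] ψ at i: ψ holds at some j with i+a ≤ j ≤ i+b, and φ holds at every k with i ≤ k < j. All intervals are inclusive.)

Need some j in [6,6] with F[<=2] (ack ∧ ¬req), and ack at every k in [4,j-1].
  j=6: F[<=2] (ack ∧ ¬req) holds; ack holds at every k in [4,5] → satisfied.

True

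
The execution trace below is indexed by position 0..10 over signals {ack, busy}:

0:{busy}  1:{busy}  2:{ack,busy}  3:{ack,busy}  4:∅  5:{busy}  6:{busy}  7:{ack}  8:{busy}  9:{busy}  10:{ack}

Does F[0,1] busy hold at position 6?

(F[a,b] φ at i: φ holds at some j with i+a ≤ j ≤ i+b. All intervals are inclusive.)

Check busy at each j in [6,7]:
  j=6: true
  j=7: false
Found at j=6 → formula holds.

Yes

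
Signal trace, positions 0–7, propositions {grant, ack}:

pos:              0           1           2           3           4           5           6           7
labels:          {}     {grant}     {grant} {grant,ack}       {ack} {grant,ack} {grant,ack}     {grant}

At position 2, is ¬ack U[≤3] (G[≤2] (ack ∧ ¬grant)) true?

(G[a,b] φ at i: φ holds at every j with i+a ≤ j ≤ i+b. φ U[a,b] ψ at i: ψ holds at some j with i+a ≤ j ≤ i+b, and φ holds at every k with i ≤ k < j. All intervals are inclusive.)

Does not hold

Need some j in [2,5] with G[≤2] (ack ∧ ¬grant), and ¬ack at every k in [2,j-1].
  j=2: G[≤2] (ack ∧ ¬grant) — fails at 2.
  j=3: G[≤2] (ack ∧ ¬grant) — fails at 3.
  j=4: G[≤2] (ack ∧ ¬grant) — fails at 5.
  j=5: G[≤2] (ack ∧ ¬grant) — fails at 5.
No j in the window works → until fails.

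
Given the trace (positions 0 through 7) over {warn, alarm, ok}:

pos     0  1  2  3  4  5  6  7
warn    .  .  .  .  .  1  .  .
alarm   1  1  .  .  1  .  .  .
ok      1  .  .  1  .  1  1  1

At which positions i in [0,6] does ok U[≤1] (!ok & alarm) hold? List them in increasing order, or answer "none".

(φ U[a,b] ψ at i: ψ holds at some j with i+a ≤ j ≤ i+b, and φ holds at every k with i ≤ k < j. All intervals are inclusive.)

0, 1, 3, 4

Evaluate at each i in [0,6]:
  i=0: ✓ (rhs at j=1; lhs holds on [0,0])
  i=1: ✓ (rhs at j=1)
  i=2: ✗ (no rhs in [2,3])
  i=3: ✓ (rhs at j=4; lhs holds on [3,3])
  i=4: ✓ (rhs at j=4)
  i=5: ✗ (no rhs in [5,6])
  i=6: ✗ (no rhs in [6,7])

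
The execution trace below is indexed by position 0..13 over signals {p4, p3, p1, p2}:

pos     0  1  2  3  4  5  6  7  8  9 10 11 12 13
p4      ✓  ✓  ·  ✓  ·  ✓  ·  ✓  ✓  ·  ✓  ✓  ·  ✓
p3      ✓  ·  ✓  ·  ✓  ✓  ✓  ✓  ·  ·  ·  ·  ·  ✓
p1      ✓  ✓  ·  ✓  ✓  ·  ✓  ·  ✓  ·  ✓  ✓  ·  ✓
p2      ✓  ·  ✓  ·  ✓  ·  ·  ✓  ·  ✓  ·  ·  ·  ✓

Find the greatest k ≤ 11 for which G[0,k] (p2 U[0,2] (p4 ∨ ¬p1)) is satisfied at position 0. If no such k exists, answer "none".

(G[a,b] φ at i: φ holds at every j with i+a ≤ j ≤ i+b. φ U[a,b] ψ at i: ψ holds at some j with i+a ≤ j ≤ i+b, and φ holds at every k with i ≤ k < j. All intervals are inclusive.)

(p2 U[0,2] (p4 ∨ ¬p1)) must hold from j=0 onward; find where it first fails.
  j=0: holds
  j=1: holds
  j=2: holds
  j=3: holds
  j=4: holds
  j=5: holds
  j=6: fails
Holds on [0,5], so largest k = 5.

5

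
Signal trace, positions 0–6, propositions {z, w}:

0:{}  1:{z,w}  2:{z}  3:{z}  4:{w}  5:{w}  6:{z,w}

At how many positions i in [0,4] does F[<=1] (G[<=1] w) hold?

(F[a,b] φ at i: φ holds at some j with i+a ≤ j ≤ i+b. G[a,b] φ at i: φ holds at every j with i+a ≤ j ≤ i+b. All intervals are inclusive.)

Evaluate at each i in [0,4]:
  i=0: ✗ (none in [0,1])
  i=1: ✗ (none in [1,2])
  i=2: ✗ (none in [2,3])
  i=3: ✓ (witness j=4)
  i=4: ✓ (witness j=4)
Positions where it holds: {3, 4} → 2.

2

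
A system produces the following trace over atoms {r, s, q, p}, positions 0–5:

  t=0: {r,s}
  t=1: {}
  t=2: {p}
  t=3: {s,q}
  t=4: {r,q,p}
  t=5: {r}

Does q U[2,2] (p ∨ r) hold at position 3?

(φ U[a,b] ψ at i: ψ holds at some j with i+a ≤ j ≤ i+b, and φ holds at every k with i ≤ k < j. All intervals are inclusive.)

Need some j in [5,5] with (p ∨ r), and q at every k in [3,j-1].
  j=5: (p ∨ r) holds; q holds at every k in [3,4] → satisfied.

Holds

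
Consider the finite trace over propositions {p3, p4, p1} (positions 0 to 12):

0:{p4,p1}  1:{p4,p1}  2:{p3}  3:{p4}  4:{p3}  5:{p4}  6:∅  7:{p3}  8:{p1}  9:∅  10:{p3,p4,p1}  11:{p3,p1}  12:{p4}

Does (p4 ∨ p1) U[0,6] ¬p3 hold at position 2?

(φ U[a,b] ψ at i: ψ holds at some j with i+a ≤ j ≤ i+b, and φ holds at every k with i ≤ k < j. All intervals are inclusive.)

Need some j in [2,8] with ¬p3, and (p4 ∨ p1) at every k in [2,j-1].
  j=2: ¬p3 false.
  j=3: ¬p3 holds, but (p4 ∨ p1) fails at k=2 → not this j.
  j=4: ¬p3 false.
  j=5: ¬p3 holds, but (p4 ∨ p1) fails at k=2 → not this j.
  j=6: ¬p3 holds, but (p4 ∨ p1) fails at k=2 → not this j.
  j=7: ¬p3 false.
  j=8: ¬p3 holds, but (p4 ∨ p1) fails at k=2 → not this j.
No j in the window works → until fails.

Does not hold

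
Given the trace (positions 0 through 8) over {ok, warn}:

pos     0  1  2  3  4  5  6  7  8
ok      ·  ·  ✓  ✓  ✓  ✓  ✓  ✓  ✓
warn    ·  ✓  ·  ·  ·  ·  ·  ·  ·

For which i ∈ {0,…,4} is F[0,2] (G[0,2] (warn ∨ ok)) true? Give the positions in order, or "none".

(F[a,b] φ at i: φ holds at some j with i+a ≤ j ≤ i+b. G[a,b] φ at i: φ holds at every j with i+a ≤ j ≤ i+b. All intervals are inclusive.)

0, 1, 2, 3, 4

Evaluate at each i in [0,4]:
  i=0: ✓ (witness j=1)
  i=1: ✓ (witness j=1)
  i=2: ✓ (witness j=2)
  i=3: ✓ (witness j=3)
  i=4: ✓ (witness j=4)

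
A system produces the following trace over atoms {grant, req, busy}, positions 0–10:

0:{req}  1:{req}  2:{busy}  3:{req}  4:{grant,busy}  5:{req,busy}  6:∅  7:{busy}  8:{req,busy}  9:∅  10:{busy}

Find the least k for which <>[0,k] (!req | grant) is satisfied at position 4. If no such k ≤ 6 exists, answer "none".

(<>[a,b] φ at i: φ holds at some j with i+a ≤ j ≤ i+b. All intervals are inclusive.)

Scan j = 4,5,… for (!req | grant):
  j=4: holds
First hit at j=4, so smallest k = 4-4 = 0.

0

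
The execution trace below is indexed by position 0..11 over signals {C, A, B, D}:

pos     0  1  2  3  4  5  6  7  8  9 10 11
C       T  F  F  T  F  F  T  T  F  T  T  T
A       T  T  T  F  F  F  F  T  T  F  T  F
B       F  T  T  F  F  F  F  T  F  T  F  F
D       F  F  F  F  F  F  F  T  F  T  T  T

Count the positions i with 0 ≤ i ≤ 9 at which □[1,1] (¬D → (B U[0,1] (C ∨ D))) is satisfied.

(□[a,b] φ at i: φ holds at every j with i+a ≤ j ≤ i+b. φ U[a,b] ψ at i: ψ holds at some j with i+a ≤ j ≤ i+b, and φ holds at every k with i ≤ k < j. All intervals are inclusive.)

Evaluate at each i in [0,9]:
  i=0: ✗ (fails at j=1)
  i=1: ✓ (all of [2,2])
  i=2: ✓ (all of [3,3])
  i=3: ✗ (fails at j=4)
  i=4: ✗ (fails at j=5)
  i=5: ✓ (all of [6,6])
  i=6: ✓ (all of [7,7])
  i=7: ✗ (fails at j=8)
  i=8: ✓ (all of [9,9])
  i=9: ✓ (all of [10,10])
Positions where it holds: {1, 2, 5, 6, 8, 9} → 6.

6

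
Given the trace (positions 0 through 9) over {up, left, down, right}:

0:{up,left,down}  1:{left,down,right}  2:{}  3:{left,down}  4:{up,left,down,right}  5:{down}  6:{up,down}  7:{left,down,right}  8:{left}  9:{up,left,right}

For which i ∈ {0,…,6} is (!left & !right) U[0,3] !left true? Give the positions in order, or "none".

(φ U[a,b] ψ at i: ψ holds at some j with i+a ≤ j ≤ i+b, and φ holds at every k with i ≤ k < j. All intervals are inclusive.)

Evaluate at each i in [0,6]:
  i=0: ✗ (lhs fails at k=0 before rhs at j=2)
  i=1: ✗ (lhs fails at k=1 before rhs at j=2)
  i=2: ✓ (rhs at j=2)
  i=3: ✗ (lhs fails at k=3 before rhs at j=5)
  i=4: ✗ (lhs fails at k=4 before rhs at j=5)
  i=5: ✓ (rhs at j=5)
  i=6: ✓ (rhs at j=6)

2, 5, 6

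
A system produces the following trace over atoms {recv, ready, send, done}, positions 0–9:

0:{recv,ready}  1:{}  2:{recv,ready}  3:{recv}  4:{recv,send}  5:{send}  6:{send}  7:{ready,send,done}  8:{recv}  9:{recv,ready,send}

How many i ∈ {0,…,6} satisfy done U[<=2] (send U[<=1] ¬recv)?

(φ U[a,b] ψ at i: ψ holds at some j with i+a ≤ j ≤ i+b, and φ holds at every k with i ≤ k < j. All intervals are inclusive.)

4

Evaluate at each i in [0,6]:
  i=0: ✗ (lhs fails at k=0 before rhs at j=1)
  i=1: ✓ (rhs at j=1)
  i=2: ✗ (lhs fails at k=2 before rhs at j=4)
  i=3: ✗ (lhs fails at k=3 before rhs at j=4)
  i=4: ✓ (rhs at j=4)
  i=5: ✓ (rhs at j=5)
  i=6: ✓ (rhs at j=6)
Positions where it holds: {1, 4, 5, 6} → 4.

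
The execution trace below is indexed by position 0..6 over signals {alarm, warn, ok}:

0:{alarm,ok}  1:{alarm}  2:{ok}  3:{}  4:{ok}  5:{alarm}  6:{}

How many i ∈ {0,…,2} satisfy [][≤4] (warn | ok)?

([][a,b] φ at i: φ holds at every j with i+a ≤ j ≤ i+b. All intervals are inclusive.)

0

Evaluate at each i in [0,2]:
  i=0: ✗ (fails at j=1)
  i=1: ✗ (fails at j=1)
  i=2: ✗ (fails at j=3)
Positions where it holds: {} → 0.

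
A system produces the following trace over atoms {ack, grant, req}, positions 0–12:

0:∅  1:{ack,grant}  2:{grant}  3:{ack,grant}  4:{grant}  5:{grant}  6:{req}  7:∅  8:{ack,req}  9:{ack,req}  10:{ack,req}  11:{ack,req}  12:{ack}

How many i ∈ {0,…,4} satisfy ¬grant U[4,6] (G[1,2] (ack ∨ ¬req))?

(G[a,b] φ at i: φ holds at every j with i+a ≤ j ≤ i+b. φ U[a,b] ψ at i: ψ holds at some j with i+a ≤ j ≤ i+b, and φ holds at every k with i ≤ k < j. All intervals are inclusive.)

Evaluate at each i in [0,4]:
  i=0: ✗ (lhs fails at k=1 before rhs at j=6)
  i=1: ✗ (lhs fails at k=1 before rhs at j=6)
  i=2: ✗ (lhs fails at k=2 before rhs at j=6)
  i=3: ✗ (lhs fails at k=3 before rhs at j=7)
  i=4: ✗ (lhs fails at k=4 before rhs at j=8)
Positions where it holds: {} → 0.

0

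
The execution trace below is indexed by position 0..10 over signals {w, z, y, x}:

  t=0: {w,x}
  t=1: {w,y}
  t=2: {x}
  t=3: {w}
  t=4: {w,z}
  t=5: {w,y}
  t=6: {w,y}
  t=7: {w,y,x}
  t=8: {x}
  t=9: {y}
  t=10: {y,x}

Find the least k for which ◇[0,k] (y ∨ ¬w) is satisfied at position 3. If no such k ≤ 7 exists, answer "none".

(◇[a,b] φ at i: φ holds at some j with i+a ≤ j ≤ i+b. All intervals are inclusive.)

Scan j = 3,4,… for (y ∨ ¬w):
  j=3: fails
  j=4: fails
  j=5: holds
First hit at j=5, so smallest k = 5-3 = 2.

2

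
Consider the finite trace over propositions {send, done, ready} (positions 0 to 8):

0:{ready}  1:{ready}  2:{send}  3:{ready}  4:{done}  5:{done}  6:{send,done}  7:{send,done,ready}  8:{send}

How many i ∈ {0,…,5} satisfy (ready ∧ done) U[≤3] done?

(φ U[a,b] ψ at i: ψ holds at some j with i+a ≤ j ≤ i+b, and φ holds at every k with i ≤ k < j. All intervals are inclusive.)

2

Evaluate at each i in [0,5]:
  i=0: ✗ (no rhs in [0,3])
  i=1: ✗ (lhs fails at k=1 before rhs at j=4)
  i=2: ✗ (lhs fails at k=2 before rhs at j=4)
  i=3: ✗ (lhs fails at k=3 before rhs at j=4)
  i=4: ✓ (rhs at j=4)
  i=5: ✓ (rhs at j=5)
Positions where it holds: {4, 5} → 2.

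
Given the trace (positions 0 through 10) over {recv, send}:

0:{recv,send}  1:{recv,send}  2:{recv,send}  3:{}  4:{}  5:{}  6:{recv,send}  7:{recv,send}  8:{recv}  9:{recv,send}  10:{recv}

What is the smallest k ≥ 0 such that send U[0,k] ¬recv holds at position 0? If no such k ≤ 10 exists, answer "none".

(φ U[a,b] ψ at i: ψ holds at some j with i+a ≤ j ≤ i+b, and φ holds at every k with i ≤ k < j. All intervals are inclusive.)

Need earliest j ≥ 0 with ¬recv, and send at every k in [0,j-1].
  j=0: rhs fails.
  j=1: rhs fails.
  j=2: rhs fails.
  j=3: rhs holds; lhs holds on [0,2]. k = 3.

3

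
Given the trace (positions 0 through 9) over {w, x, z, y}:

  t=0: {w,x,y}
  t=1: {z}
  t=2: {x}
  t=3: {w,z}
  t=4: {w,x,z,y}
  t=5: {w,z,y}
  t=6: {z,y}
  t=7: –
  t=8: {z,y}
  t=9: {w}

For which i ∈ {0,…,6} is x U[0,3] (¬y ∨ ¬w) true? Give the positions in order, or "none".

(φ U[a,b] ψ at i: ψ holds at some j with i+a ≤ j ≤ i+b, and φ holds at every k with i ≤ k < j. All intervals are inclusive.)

0, 1, 2, 3, 6

Evaluate at each i in [0,6]:
  i=0: ✓ (rhs at j=1; lhs holds on [0,0])
  i=1: ✓ (rhs at j=1)
  i=2: ✓ (rhs at j=2)
  i=3: ✓ (rhs at j=3)
  i=4: ✗ (lhs fails at k=5 before rhs at j=6)
  i=5: ✗ (lhs fails at k=5 before rhs at j=6)
  i=6: ✓ (rhs at j=6)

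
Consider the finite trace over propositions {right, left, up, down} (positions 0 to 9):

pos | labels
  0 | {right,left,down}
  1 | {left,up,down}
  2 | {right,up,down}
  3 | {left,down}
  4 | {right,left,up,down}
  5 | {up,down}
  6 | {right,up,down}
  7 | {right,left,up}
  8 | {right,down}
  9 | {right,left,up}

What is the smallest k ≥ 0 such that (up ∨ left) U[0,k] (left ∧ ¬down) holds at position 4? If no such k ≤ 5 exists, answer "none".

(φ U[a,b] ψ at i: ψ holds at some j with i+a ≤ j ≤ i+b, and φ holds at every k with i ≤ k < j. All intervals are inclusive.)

Need earliest j ≥ 4 with (left ∧ ¬down), and (up ∨ left) at every k in [4,j-1].
  j=4: rhs fails.
  j=5: rhs fails.
  j=6: rhs fails.
  j=7: rhs holds; lhs holds on [4,6]. k = 3.

3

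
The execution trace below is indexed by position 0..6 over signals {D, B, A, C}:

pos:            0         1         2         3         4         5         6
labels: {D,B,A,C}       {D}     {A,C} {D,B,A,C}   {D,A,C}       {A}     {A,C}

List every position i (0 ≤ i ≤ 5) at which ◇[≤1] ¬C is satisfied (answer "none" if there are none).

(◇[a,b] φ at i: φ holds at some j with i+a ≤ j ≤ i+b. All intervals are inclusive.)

Evaluate at each i in [0,5]:
  i=0: ✓ (witness j=1)
  i=1: ✓ (witness j=1)
  i=2: ✗ (none in [2,3])
  i=3: ✗ (none in [3,4])
  i=4: ✓ (witness j=5)
  i=5: ✓ (witness j=5)

0, 1, 4, 5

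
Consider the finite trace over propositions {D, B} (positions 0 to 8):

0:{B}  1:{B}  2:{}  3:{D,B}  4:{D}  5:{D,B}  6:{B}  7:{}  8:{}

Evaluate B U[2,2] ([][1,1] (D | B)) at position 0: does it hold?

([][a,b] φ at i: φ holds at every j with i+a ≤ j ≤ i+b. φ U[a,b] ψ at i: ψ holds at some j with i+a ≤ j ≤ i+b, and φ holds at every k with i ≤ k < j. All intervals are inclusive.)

Yes

Need some j in [2,2] with [][1,1] (D | B), and B at every k in [0,j-1].
  j=2: [][1,1] (D | B) holds; B holds at every k in [0,1] → satisfied.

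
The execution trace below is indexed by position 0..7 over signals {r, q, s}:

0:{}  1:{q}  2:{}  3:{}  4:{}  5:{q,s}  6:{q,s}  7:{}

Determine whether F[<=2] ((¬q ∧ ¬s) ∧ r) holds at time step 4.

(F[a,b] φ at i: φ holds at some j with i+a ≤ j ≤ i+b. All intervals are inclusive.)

Check ((¬q ∧ ¬s) ∧ r) at each j in [4,6]:
  j=4: false
  j=5: false
  j=6: false
No position in the window satisfies it → formula fails.

False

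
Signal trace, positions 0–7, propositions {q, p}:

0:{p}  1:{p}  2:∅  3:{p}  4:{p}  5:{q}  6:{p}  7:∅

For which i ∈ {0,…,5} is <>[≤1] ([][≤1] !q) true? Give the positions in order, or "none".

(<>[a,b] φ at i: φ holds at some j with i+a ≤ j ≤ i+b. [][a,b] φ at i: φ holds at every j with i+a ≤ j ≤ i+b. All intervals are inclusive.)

0, 1, 2, 3, 5

Evaluate at each i in [0,5]:
  i=0: ✓ (witness j=0)
  i=1: ✓ (witness j=1)
  i=2: ✓ (witness j=2)
  i=3: ✓ (witness j=3)
  i=4: ✗ (none in [4,5])
  i=5: ✓ (witness j=6)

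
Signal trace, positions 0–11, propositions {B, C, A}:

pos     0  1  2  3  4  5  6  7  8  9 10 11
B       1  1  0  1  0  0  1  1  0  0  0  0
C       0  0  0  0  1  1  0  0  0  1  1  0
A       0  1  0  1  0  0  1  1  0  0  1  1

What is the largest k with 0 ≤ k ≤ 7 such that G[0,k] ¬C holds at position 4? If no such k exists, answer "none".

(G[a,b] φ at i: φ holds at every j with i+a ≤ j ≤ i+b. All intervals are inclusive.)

none

¬C must hold from j=4 onward; find where it first fails.
  j=4: fails → no k works.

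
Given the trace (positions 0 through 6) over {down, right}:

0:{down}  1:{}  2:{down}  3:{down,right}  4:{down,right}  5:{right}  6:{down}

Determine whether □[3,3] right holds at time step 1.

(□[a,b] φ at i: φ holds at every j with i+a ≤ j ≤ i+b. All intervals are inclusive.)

Check right at every j in [4,4]:
  j=4: true
All positions satisfy it → formula holds.

True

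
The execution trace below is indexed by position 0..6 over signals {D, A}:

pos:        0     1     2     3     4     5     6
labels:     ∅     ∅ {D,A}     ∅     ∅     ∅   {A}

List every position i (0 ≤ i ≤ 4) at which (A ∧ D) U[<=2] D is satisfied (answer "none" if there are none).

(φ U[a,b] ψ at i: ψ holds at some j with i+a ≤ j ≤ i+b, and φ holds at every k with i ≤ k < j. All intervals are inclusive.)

2

Evaluate at each i in [0,4]:
  i=0: ✗ (lhs fails at k=0 before rhs at j=2)
  i=1: ✗ (lhs fails at k=1 before rhs at j=2)
  i=2: ✓ (rhs at j=2)
  i=3: ✗ (no rhs in [3,5])
  i=4: ✗ (no rhs in [4,6])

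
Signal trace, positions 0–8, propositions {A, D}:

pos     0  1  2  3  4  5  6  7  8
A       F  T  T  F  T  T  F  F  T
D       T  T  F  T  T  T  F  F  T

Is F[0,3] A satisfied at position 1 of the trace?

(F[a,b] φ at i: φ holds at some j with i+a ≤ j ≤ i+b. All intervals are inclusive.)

Check A at each j in [1,4]:
  j=1: true
  j=2: true
  j=3: false
  j=4: true
Found at j=1 → formula holds.

True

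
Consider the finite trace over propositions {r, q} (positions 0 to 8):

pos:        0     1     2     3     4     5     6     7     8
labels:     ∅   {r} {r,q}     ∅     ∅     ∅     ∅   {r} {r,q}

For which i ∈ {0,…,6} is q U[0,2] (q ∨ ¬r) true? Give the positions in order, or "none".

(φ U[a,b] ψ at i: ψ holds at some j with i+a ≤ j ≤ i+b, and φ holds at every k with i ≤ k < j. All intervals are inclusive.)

Evaluate at each i in [0,6]:
  i=0: ✓ (rhs at j=0)
  i=1: ✗ (lhs fails at k=1 before rhs at j=2)
  i=2: ✓ (rhs at j=2)
  i=3: ✓ (rhs at j=3)
  i=4: ✓ (rhs at j=4)
  i=5: ✓ (rhs at j=5)
  i=6: ✓ (rhs at j=6)

0, 2, 3, 4, 5, 6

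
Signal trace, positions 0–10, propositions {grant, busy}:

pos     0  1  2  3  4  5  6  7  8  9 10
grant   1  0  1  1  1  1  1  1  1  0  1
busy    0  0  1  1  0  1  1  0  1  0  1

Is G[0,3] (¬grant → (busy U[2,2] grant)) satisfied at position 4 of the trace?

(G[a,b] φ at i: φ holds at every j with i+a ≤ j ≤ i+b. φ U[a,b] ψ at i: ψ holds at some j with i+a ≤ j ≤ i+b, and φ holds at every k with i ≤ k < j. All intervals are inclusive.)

Check (¬grant → (busy U[2,2] grant)) at every j in [4,7]:
  j=4: antecedent false → ✓
  j=5: antecedent false → ✓
  j=6: antecedent false → ✓
  j=7: antecedent false → ✓
All positions satisfy it → formula holds.

True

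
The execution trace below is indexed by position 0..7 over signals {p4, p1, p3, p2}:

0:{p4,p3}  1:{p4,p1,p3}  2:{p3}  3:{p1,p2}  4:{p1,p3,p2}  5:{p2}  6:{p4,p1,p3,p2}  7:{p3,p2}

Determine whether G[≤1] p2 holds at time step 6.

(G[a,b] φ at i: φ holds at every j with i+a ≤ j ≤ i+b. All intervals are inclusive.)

Holds

Check p2 at every j in [6,7]:
  j=6: true
  j=7: true
All positions satisfy it → formula holds.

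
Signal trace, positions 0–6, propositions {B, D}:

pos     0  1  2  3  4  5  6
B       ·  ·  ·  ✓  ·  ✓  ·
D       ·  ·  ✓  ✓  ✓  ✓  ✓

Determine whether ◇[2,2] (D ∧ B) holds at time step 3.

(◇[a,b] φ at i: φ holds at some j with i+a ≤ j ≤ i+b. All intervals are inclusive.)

Holds

Check (D ∧ B) at each j in [5,5]:
  j=5: true
Found at j=5 → formula holds.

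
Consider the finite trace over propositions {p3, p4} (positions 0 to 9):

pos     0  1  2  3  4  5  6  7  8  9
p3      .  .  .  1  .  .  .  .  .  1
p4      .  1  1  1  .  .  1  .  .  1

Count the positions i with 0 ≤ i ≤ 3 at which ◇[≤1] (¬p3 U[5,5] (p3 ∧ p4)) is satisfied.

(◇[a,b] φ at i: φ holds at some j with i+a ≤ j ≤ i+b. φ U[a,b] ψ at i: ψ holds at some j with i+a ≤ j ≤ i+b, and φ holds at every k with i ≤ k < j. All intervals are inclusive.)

1

Evaluate at each i in [0,3]:
  i=0: ✗ (none in [0,1])
  i=1: ✗ (none in [1,2])
  i=2: ✗ (none in [2,3])
  i=3: ✓ (witness j=4)
Positions where it holds: {3} → 1.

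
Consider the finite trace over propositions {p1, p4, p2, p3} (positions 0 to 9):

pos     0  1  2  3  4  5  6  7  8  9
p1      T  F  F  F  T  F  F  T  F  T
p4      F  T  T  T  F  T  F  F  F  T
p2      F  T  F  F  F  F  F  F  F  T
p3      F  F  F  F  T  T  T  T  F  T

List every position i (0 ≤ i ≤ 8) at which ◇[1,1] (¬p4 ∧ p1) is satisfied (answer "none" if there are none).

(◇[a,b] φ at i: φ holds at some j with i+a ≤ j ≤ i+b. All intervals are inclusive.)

3, 6

Evaluate at each i in [0,8]:
  i=0: ✗ (none in [1,1])
  i=1: ✗ (none in [2,2])
  i=2: ✗ (none in [3,3])
  i=3: ✓ (witness j=4)
  i=4: ✗ (none in [5,5])
  i=5: ✗ (none in [6,6])
  i=6: ✓ (witness j=7)
  i=7: ✗ (none in [8,8])
  i=8: ✗ (none in [9,9])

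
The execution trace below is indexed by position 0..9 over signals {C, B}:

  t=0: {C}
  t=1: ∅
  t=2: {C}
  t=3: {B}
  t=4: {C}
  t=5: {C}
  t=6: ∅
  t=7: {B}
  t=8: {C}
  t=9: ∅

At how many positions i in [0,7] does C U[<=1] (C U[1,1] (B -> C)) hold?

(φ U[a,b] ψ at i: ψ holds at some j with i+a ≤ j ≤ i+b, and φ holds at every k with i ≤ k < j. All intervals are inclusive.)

Evaluate at each i in [0,7]:
  i=0: ✓ (rhs at j=0)
  i=1: ✗ (no rhs in [1,2])
  i=2: ✗ (no rhs in [2,3])
  i=3: ✗ (lhs fails at k=3 before rhs at j=4)
  i=4: ✓ (rhs at j=4)
  i=5: ✓ (rhs at j=5)
  i=6: ✗ (no rhs in [6,7])
  i=7: ✗ (lhs fails at k=7 before rhs at j=8)
Positions where it holds: {0, 4, 5} → 3.

3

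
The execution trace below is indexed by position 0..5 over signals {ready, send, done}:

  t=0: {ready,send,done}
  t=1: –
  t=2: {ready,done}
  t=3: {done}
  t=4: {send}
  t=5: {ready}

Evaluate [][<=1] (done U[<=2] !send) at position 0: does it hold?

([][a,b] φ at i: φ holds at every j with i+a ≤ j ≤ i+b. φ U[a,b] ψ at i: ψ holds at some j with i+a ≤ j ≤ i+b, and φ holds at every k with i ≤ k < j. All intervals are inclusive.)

Check (done U[<=2] !send) at every j in [0,1]:
  j=0: holds
  j=1: holds
All positions satisfy it → formula holds.

Yes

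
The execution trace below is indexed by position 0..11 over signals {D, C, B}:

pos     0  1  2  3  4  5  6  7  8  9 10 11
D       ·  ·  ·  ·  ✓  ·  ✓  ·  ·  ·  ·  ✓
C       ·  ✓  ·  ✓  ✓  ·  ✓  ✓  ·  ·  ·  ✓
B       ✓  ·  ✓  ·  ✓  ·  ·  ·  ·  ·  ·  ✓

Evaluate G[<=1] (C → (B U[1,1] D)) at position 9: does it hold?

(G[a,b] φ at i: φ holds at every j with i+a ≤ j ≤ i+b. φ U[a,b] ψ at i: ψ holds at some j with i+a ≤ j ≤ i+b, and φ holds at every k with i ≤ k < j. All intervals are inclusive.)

Check (C → (B U[1,1] D)) at every j in [9,10]:
  j=9: antecedent false → ✓
  j=10: antecedent false → ✓
All positions satisfy it → formula holds.

Yes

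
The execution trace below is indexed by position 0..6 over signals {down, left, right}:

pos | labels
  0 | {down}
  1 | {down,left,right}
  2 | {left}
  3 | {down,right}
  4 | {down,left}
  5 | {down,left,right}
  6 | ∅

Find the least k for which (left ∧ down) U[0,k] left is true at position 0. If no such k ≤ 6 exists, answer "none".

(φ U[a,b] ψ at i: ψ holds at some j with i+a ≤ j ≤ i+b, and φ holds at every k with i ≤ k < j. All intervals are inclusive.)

none

Need earliest j ≥ 0 with left, and (left ∧ down) at every k in [0,j-1].
  j=0: rhs fails.
  j=1: rhs holds but lhs fails at k=0.
  j=2: rhs holds but lhs fails at k=0.
  j=3: rhs fails.
  j=4: rhs holds but lhs fails at k=0.
  j=5: rhs holds but lhs fails at k=0.
  j=6: rhs fails.
No witness within the range → none.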